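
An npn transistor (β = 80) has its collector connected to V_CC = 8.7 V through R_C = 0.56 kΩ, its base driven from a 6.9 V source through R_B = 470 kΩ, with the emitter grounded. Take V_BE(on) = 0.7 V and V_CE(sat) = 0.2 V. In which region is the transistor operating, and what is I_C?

Assume active. Base-emitter loop: I_B = (V_BB − V_BE)/R_B = (6.9 − 0.7)/470 = 0.0132 mA.
I_C = β·I_B = 80×0.0132 = 1.06 mA.
V_CE = V_CC − I_C·R_C = 8.7 − 1.06×0.56 = 8.11 V > V_CE(sat), so the active-region assumption holds.

active; I_C ≈ 1.1 mA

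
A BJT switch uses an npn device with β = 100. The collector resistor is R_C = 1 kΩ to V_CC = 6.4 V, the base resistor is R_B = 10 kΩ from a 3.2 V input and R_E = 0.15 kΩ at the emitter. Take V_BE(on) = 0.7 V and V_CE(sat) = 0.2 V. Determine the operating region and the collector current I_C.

saturation; I_C ≈ 5.4 mA

Assume active: I_B = (3.2 − 0.7)/(10 + 101×0.15) = 0.0994 mA, I_C = β·I_B = 9.94 mA.
Then V_CE = 6.4 − 9.94×1 − 10×0.15 = -5.05 V < 0.2 V — the active assumption fails.
Re-solve with V_CE = 0.2 V. KCL at the emitter: V_E/R_E = (V_BB−0.7−V_E)/R_B + (V_CC−0.2−V_E)/R_C, giving V_E = 0.83 V.
I_C = (V_CC − 0.2 − V_E)/R_C = (6.2 − 0.83)/1 = 5.37 mA.
Check: I_B = (2.5 − 0.83)/10 = 0.167 mA, and β·I_B = 16.7 mA > I_C, confirming saturation.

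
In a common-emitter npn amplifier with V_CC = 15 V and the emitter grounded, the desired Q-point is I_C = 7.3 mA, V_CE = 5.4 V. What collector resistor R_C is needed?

R_C ≈ 1.3 kΩ

Collector loop: V_CC = I_C·R_C + V_CE.
R_C = (V_CC − V_CE)/I_C = (15 − 5.4)/7.3 = 1.32 kΩ.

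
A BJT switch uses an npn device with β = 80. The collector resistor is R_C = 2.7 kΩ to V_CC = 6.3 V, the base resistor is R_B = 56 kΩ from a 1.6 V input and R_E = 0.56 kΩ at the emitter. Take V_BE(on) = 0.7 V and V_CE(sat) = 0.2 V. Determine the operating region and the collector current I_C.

Assume active. Base-emitter loop: I_B = (V_BB − V_BE)/(R_B + (β+1)R_E) = (1.6 − 0.7)/(56 + 81×0.56) = 0.00888 mA.
I_C = β·I_B = 80×0.00888 = 0.71 mA.
V_CE = V_CC − I_C·R_C − I_E·R_E = 6.3 − 0.71×2.7 − 0.719×0.56 = 3.98 V > V_CE(sat), so the active-region assumption holds.

active; I_C ≈ 0.71 mA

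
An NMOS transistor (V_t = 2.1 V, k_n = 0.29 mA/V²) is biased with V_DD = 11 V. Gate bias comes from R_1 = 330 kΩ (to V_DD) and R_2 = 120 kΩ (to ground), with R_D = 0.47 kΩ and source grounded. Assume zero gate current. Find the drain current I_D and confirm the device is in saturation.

V_G = V_DD·R_2/(R_1+R_2) = 11×120/450 = 2.93 V. With the source grounded, V_GS = V_G = 2.93 V.
Assume saturation: I_D = (k_n/2)(V_GS − V_t)² = (0.29/2)×(2.93 − 2.1)² = 0.145×0.833² = 0.101 mA.
V_DS = V_DD − I_D·R_D = 11 − 0.101×0.47 = 11 V.
Saturation requires V_DS ≥ V_GS − V_t = 0.833 V; 11 ≥ 0.833 ✓.

I_D ≈ 0.1 mA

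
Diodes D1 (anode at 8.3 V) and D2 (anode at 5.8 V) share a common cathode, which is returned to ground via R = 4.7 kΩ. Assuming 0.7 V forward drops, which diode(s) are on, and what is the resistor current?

Only D1 conducts; I_R ≈ 1.6 mA

Assume both conduct. Then node N would need to be at both 8.3−0.7 = 7.6 V and 5.8−0.7 = 5.1 V, which is impossible.
Assume only D1 conducts: V_N = 8.3 − 0.7 = 7.6 V, so I_R = 7.6/4.7 = 1.62 mA.
Check D2: its anode-to-cathode voltage is 5.8 − 7.6 = -1.8 V < 0.7 V, so it is off. The assumption is consistent.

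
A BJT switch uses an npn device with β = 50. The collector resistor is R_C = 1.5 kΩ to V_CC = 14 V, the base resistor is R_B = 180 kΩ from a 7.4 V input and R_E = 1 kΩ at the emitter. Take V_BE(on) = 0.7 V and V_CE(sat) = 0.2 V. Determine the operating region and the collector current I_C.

active; I_C ≈ 1.5 mA

Assume active. Base-emitter loop: I_B = (V_BB − V_BE)/(R_B + (β+1)R_E) = (7.4 − 0.7)/(180 + 51×1) = 0.029 mA.
I_C = β·I_B = 50×0.029 = 1.45 mA.
V_CE = V_CC − I_C·R_C − I_E·R_E = 14 − 1.45×1.5 − 1.48×1 = 10.3 V > V_CE(sat), so the active-region assumption holds.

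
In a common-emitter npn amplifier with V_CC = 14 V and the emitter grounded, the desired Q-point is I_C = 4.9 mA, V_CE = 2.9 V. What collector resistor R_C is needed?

Collector loop: V_CC = I_C·R_C + V_CE.
R_C = (V_CC − V_CE)/I_C = (14 − 2.9)/4.9 = 2.27 kΩ.

R_C ≈ 2.3 kΩ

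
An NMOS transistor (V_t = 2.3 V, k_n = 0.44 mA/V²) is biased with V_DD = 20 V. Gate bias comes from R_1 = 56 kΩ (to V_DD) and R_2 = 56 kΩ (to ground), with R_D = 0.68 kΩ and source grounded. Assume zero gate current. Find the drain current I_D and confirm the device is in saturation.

I_D ≈ 13 mA

V_G = V_DD·R_2/(R_1+R_2) = 20×56/112 = 10 V. With the source grounded, V_GS = V_G = 10 V.
Assume saturation: I_D = (k_n/2)(V_GS − V_t)² = (0.44/2)×(10 − 2.3)² = 0.22×7.7² = 13 mA.
V_DS = V_DD − I_D·R_D = 20 − 13×0.68 = 11.1 V.
Saturation requires V_DS ≥ V_GS − V_t = 7.7 V; 11.1 ≥ 7.7 ✓.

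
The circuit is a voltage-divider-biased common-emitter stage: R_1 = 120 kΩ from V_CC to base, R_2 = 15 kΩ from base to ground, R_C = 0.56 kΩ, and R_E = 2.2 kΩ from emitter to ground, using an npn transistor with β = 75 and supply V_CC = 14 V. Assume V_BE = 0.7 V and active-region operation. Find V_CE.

Thevenize the base divider: V_Th = V_CC·R_2/(R_1+R_2) = 14×15/135 = 1.56 V, R_Th = R_1‖R_2 = 13.3 kΩ.
Base-emitter loop: V_Th = I_B·R_Th + V_BE + (β+1)I_B·R_E, so I_B = (1.56 − 0.7) / (13.3 + 76×2.2) = 0.00474 mA.
I_C = β·I_B = 75×0.00474 = 0.355 mA, and I_E = (β+1)I_B = 0.36 mA.
V_CE = V_CC − I_C·R_C − I_E·R_E = 14 − 0.355×0.56 − 0.36×2.2 = 13 V.
V_CE = 13 V > 0.2 V confirms active-region operation.

V_CE ≈ 13 V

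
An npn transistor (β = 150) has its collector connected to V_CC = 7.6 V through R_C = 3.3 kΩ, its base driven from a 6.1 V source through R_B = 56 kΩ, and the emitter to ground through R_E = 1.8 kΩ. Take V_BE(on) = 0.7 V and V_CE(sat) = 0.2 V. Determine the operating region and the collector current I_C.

Assume active: I_B = (6.1 − 0.7)/(56 + 151×1.8) = 0.0165 mA, I_C = β·I_B = 2.47 mA.
Then V_CE = 7.6 − 2.47×3.3 − 2.49×1.8 = -5.03 V < 0.2 V — the active assumption fails.
Re-solve with V_CE = 0.2 V. KCL at the emitter: V_E/R_E = (V_BB−0.7−V_E)/R_B + (V_CC−0.2−V_E)/R_C, giving V_E = 2.67 V.
I_C = (V_CC − 0.2 − V_E)/R_C = (7.4 − 2.67)/3.3 = 1.43 mA.
Check: I_B = (5.4 − 2.67)/56 = 0.0488 mA, and β·I_B = 7.32 mA > I_C, confirming saturation.

saturation; I_C ≈ 1.4 mA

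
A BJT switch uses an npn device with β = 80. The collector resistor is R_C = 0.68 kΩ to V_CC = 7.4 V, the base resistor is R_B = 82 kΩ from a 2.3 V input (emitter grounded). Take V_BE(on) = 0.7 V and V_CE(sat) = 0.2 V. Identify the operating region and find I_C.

active; I_C ≈ 1.6 mA

Assume active. Base-emitter loop: I_B = (V_BB − V_BE)/R_B = (2.3 − 0.7)/82 = 0.0195 mA.
I_C = β·I_B = 80×0.0195 = 1.56 mA.
V_CE = V_CC − I_C·R_C = 7.4 − 1.56×0.68 = 6.34 V > V_CE(sat), so the active-region assumption holds.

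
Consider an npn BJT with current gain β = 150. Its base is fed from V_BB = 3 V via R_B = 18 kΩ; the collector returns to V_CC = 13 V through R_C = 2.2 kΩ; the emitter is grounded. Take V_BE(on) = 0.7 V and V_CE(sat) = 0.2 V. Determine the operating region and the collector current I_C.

Assume active: I_B = (3 − 0.7)/18 = 0.128 mA, giving I_C = β·I_B = 19.2 mA.
But then V_CE = 13 − 19.2×2.2 = -29.2 V < V_CE(sat) = 0.2 V — impossible in the active region.
So the transistor is saturated. With V_CE = 0.2 V, I_C = (V_CC − 0.2)/R_C = 12.8/2.2 = 5.82 mA.
Check: β·I_B = 19.2 mA > I_C = 5.82 mA, confirming saturation.

saturation; I_C ≈ 5.8 mA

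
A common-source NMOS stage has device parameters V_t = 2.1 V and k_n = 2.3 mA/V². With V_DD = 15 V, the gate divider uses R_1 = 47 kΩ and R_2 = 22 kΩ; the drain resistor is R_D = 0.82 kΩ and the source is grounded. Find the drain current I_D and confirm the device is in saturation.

I_D ≈ 8.3 mA

V_G = V_DD·R_2/(R_1+R_2) = 15×22/69 = 4.78 V. With the source grounded, V_GS = V_G = 4.78 V.
Assume saturation: I_D = (k_n/2)(V_GS − V_t)² = (2.3/2)×(4.78 − 2.1)² = 1.15×2.68² = 8.28 mA.
V_DS = V_DD − I_D·R_D = 15 − 8.28×0.82 = 8.21 V.
Saturation requires V_DS ≥ V_GS − V_t = 2.68 V; 8.21 ≥ 2.68 ✓.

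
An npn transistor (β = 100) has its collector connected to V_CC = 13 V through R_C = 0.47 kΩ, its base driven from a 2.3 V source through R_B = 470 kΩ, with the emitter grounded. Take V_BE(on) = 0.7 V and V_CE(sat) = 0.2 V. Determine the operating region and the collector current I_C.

Assume active. Base-emitter loop: I_B = (V_BB − V_BE)/R_B = (2.3 − 0.7)/470 = 0.0034 mA.
I_C = β·I_B = 100×0.0034 = 0.34 mA.
V_CE = V_CC − I_C·R_C = 13 − 0.34×0.47 = 12.8 V > V_CE(sat), so the active-region assumption holds.

active; I_C ≈ 0.34 mA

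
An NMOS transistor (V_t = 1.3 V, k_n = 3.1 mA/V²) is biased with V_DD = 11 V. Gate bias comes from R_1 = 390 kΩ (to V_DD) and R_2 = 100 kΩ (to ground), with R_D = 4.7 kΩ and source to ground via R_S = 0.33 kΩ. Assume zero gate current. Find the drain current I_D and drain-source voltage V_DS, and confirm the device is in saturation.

V_G = V_DD·R_2/(R_1+R_2) = 11×100/490 = 2.24 V.
Assume saturation: I_D = (k_n/2)(V_GS − V_t)² with V_GS = V_G − I_D·R_S = 2.24 − 0.33·I_D.
Substituting gives 0.169·I_D² − 1.97·I_D + 1.38 = 0, with roots I_D = 0.752 or 10.9 mA.
The root I_D = 10.9 mA gives V_GS = -1.35 V ≤ V_t, so take I_D = 0.752 mA.
Then V_GS = 2 V and V_DS = V_DD − I_D(R_D+R_S) = 11 − 0.752×5.03 = 7.22 V.
Saturation requires V_DS ≥ V_GS − V_t = 0.697 V; 7.22 ≥ 0.697 ✓.

I_D ≈ 0.75 mA, V_DS ≈ 7.2 V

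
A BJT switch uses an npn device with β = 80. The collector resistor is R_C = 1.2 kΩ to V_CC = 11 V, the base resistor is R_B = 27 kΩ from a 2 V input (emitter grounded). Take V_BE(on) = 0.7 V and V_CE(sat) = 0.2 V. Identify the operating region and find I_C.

active; I_C ≈ 3.9 mA

Assume active. Base-emitter loop: I_B = (V_BB − V_BE)/R_B = (2 − 0.7)/27 = 0.0481 mA.
I_C = β·I_B = 80×0.0481 = 3.85 mA.
V_CE = V_CC − I_C·R_C = 11 − 3.85×1.2 = 6.38 V > V_CE(sat), so the active-region assumption holds.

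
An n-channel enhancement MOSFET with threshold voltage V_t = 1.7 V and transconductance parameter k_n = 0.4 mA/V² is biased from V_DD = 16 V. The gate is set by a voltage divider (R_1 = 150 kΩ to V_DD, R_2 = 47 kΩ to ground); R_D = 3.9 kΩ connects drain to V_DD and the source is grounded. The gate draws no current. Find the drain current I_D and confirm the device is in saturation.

I_D ≈ 0.9 mA

V_G = V_DD·R_2/(R_1+R_2) = 16×47/197 = 3.82 V. With the source grounded, V_GS = V_G = 3.82 V.
Assume saturation: I_D = (k_n/2)(V_GS − V_t)² = (0.4/2)×(3.82 − 1.7)² = 0.2×2.12² = 0.897 mA.
V_DS = V_DD − I_D·R_D = 16 − 0.897×3.9 = 12.5 V.
Saturation requires V_DS ≥ V_GS − V_t = 2.12 V; 12.5 ≥ 2.12 ✓.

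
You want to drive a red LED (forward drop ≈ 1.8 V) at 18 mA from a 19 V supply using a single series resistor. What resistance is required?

The resistor drops V_S − V_D = 19 − 1.8 = 17.2 V at 18 mA.
R = 17.2 V / 18 mA = 0.956 kΩ.

R ≈ 0.96 kΩ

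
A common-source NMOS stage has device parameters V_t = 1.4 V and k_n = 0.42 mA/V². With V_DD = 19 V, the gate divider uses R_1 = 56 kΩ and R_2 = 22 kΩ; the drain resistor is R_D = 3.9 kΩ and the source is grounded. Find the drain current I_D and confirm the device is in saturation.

V_G = V_DD·R_2/(R_1+R_2) = 19×22/78 = 5.36 V. With the source grounded, V_GS = V_G = 5.36 V.
Assume saturation: I_D = (k_n/2)(V_GS − V_t)² = (0.42/2)×(5.36 − 1.4)² = 0.21×3.96² = 3.29 mA.
V_DS = V_DD − I_D·R_D = 19 − 3.29×3.9 = 6.16 V.
Saturation requires V_DS ≥ V_GS − V_t = 3.96 V; 6.16 ≥ 3.96 ✓.

I_D ≈ 3.3 mA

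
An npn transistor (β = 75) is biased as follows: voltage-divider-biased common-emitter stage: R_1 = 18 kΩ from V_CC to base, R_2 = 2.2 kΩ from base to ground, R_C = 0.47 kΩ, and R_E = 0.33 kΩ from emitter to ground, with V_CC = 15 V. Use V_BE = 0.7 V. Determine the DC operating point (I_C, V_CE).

I_C ≈ 2.6 mA, V_CE ≈ 13 V

Thevenize the base divider: V_Th = V_CC·R_2/(R_1+R_2) = 15×2.2/20.2 = 1.63 V, R_Th = R_1‖R_2 = 1.96 kΩ.
Base-emitter loop: V_Th = I_B·R_Th + V_BE + (β+1)I_B·R_E, so I_B = (1.63 − 0.7) / (1.96 + 76×0.33) = 0.0345 mA.
I_C = β·I_B = 75×0.0345 = 2.59 mA, and I_E = (β+1)I_B = 2.62 mA.
V_CE = V_CC − I_C·R_C − I_E·R_E = 15 − 2.59×0.47 − 2.62×0.33 = 12.9 V.
V_CE = 12.9 V > 0.2 V confirms active-region operation.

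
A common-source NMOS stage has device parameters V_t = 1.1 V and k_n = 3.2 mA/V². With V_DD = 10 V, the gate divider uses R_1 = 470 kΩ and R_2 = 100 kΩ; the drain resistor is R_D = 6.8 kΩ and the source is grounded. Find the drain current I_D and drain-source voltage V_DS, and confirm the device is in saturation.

V_G = V_DD·R_2/(R_1+R_2) = 10×100/570 = 1.75 V. With the source grounded, V_GS = V_G = 1.75 V.
Assume saturation: I_D = (k_n/2)(V_GS − V_t)² = (3.2/2)×(1.75 − 1.1)² = 1.6×0.654² = 0.685 mA.
V_DS = V_DD − I_D·R_D = 10 − 0.685×6.8 = 5.34 V.
Saturation requires V_DS ≥ V_GS − V_t = 0.654 V; 5.34 ≥ 0.654 ✓.

I_D ≈ 0.69 mA, V_DS ≈ 5.3 V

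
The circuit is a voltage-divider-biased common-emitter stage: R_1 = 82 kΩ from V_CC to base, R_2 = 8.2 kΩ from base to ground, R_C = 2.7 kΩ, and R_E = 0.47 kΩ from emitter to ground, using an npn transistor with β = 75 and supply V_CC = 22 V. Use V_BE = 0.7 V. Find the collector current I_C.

Thevenize the base divider: V_Th = V_CC·R_2/(R_1+R_2) = 22×8.2/90.2 = 2 V, R_Th = R_1‖R_2 = 7.45 kΩ.
Base-emitter loop: V_Th = I_B·R_Th + V_BE + (β+1)I_B·R_E, so I_B = (2 − 0.7) / (7.45 + 76×0.47) = 0.0301 mA.
I_C = β·I_B = 75×0.0301 = 2.26 mA, and I_E = (β+1)I_B = 2.29 mA.
V_CE = V_CC − I_C·R_C − I_E·R_E = 22 − 2.26×2.7 − 2.29×0.47 = 14.8 V.
V_CE = 14.8 V > 0.2 V confirms active-region operation.

I_C ≈ 2.3 mA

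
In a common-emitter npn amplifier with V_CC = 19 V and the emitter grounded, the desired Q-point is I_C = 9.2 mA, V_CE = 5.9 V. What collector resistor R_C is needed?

Collector loop: V_CC = I_C·R_C + V_CE.
R_C = (V_CC − V_CE)/I_C = (19 − 5.9)/9.2 = 1.42 kΩ.

R_C ≈ 1.4 kΩ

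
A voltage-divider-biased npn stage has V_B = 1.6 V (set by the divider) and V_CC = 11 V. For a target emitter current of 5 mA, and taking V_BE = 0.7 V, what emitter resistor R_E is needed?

R_E ≈ 0.18 kΩ

V_E = V_B − V_BE = 1.6 − 0.7 = 0.9 V.
R_E = V_E / I_E = 0.9 / 5 = 0.18 kΩ.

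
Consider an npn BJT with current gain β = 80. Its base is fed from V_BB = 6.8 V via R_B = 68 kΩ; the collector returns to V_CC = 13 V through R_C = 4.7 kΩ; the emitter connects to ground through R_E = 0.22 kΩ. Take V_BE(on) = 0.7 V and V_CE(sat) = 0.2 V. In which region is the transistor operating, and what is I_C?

Assume active: I_B = (6.8 − 0.7)/(68 + 81×0.22) = 0.0711 mA, I_C = β·I_B = 5.69 mA.
Then V_CE = 13 − 5.69×4.7 − 5.76×0.22 = -15 V < 0.2 V — the active assumption fails.
Re-solve with V_CE = 0.2 V. KCL at the emitter: V_E/R_E = (V_BB−0.7−V_E)/R_B + (V_CC−0.2−V_E)/R_C, giving V_E = 0.589 V.
I_C = (V_CC − 0.2 − V_E)/R_C = (12.8 − 0.589)/4.7 = 2.6 mA.
Check: I_B = (6.1 − 0.589)/68 = 0.081 mA, and β·I_B = 6.48 mA > I_C, confirming saturation.

saturation; I_C ≈ 2.6 mA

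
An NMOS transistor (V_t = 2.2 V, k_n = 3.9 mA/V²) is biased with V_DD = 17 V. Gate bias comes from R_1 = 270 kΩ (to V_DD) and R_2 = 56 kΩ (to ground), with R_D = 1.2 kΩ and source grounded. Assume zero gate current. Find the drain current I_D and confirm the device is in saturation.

I_D ≈ 1 mA

V_G = V_DD·R_2/(R_1+R_2) = 17×56/326 = 2.92 V. With the source grounded, V_GS = V_G = 2.92 V.
Assume saturation: I_D = (k_n/2)(V_GS − V_t)² = (3.9/2)×(2.92 − 2.2)² = 1.95×0.72² = 1.01 mA.
V_DS = V_DD − I_D·R_D = 17 − 1.01×1.2 = 15.8 V.
Saturation requires V_DS ≥ V_GS − V_t = 0.72 V; 15.8 ≥ 0.72 ✓.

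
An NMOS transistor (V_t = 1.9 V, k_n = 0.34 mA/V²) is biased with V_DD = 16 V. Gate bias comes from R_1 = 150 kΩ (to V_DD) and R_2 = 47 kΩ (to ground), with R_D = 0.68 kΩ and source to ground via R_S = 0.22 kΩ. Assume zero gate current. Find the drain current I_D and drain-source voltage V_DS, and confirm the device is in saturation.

V_G = V_DD·R_2/(R_1+R_2) = 16×47/197 = 3.82 V.
Assume saturation: I_D = (k_n/2)(V_GS − V_t)² with V_GS = V_G − I_D·R_S = 3.82 − 0.22·I_D.
Substituting gives 0.00823·I_D² − 1.14·I_D + 0.625 = 0, with roots I_D = 0.549 or 138 mA.
The root I_D = 138 mA gives V_GS = -26.6 V ≤ V_t, so take I_D = 0.549 mA.
Then V_GS = 3.7 V and V_DS = V_DD − I_D(R_D+R_S) = 16 − 0.549×0.9 = 15.5 V.
Saturation requires V_DS ≥ V_GS − V_t = 1.8 V; 15.5 ≥ 1.8 ✓.

I_D ≈ 0.55 mA, V_DS ≈ 16 V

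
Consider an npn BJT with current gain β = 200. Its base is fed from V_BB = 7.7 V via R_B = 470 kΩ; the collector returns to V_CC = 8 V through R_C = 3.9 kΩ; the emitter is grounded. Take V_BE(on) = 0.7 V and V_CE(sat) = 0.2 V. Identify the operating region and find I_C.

saturation; I_C ≈ 2 mA

Assume active: I_B = (7.7 − 0.7)/470 = 0.0149 mA, giving I_C = β·I_B = 2.98 mA.
But then V_CE = 8 − 2.98×3.9 = -3.62 V < V_CE(sat) = 0.2 V — impossible in the active region.
So the transistor is saturated. With V_CE = 0.2 V, I_C = (V_CC − 0.2)/R_C = 7.8/3.9 = 2 mA.
Check: β·I_B = 2.98 mA > I_C = 2 mA, confirming saturation.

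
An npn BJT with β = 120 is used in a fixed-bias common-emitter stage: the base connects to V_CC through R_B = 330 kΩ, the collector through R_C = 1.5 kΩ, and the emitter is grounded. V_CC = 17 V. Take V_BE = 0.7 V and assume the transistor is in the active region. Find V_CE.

Base loop: V_CC = I_B·R_B + V_BE, so I_B = (17 − 0.7)/330 kΩ = 0.0494 mA.
In the active region I_C = β·I_B = 120 × 0.0494 = 5.93 mA.
Collector loop: V_CE = V_CC − I_C·R_C = 17 − 5.93×1.5 = 8.11 V.
Since V_CE = 8.11 V > V_CE(sat) ≈ 0.2 V, the transistor is in the active region as assumed.

V_CE ≈ 8.1 V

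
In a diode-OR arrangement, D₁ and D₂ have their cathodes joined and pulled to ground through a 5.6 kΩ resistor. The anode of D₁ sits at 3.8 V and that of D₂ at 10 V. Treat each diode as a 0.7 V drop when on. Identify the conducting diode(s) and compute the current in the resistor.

Only D₂ conducts; I_R ≈ 1.7 mA

Assume both conduct. Then node N would need to be at both 3.8−0.7 = 3.1 V and 10−0.7 = 9.3 V, which is impossible.
Assume only D₂ conducts: V_N = 10 − 0.7 = 9.3 V, so I_R = 9.3/5.6 = 1.66 mA.
Check D₁: its anode-to-cathode voltage is 3.8 − 9.3 = -5.5 V < 0.7 V, so it is off. The assumption is consistent.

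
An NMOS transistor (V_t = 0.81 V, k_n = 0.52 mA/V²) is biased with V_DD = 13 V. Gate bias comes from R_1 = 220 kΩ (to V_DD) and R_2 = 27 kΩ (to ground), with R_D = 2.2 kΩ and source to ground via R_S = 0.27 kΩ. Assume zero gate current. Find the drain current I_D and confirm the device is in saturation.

V_G = V_DD·R_2/(R_1+R_2) = 13×27/247 = 1.42 V.
Assume saturation: I_D = (k_n/2)(V_GS − V_t)² with V_GS = V_G − I_D·R_S = 1.42 − 0.27·I_D.
Substituting gives 0.019·I_D² − 1.09·I_D + 0.0971 = 0, with roots I_D = 0.0895 or 57.2 mA.
The root I_D = 57.2 mA gives V_GS = -14 V ≤ V_t, so take I_D = 0.0895 mA.
Then V_GS = 1.4 V and V_DS = V_DD − I_D(R_D+R_S) = 13 − 0.0895×2.47 = 12.8 V.
Saturation requires V_DS ≥ V_GS − V_t = 0.587 V; 12.8 ≥ 0.587 ✓.

I_D ≈ 0.09 mA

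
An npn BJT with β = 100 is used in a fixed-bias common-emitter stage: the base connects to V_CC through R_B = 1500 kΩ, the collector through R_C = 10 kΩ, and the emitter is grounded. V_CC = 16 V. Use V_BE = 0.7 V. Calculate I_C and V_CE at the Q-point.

Base loop: V_CC = I_B·R_B + V_BE, so I_B = (16 − 0.7)/1500 kΩ = 0.0102 mA.
In the active region I_C = β·I_B = 100 × 0.0102 = 1.02 mA.
Collector loop: V_CE = V_CC − I_C·R_C = 16 − 1.02×10 = 5.8 V.
Since V_CE = 5.8 V > V_CE(sat) ≈ 0.2 V, the transistor is in the active region as assumed.

I_C ≈ 1 mA, V_CE ≈ 5.8 V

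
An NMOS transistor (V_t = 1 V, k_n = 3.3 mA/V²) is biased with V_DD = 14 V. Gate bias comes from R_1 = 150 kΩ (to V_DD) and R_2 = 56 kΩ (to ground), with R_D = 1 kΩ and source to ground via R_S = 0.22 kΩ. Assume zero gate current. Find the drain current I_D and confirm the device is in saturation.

I_D ≈ 4.9 mA

V_G = V_DD·R_2/(R_1+R_2) = 14×56/206 = 3.81 V.
Assume saturation: I_D = (k_n/2)(V_GS − V_t)² with V_GS = V_G − I_D·R_S = 3.81 − 0.22·I_D.
Substituting gives 0.0799·I_D² − 3.04·I_D + 13 = 0, with roots I_D = 4.91 or 33.1 mA.
The root I_D = 33.1 mA gives V_GS = -3.48 V ≤ V_t, so take I_D = 4.91 mA.
Then V_GS = 2.73 V and V_DS = V_DD − I_D(R_D+R_S) = 14 − 4.91×1.22 = 8.01 V.
Saturation requires V_DS ≥ V_GS − V_t = 1.73 V; 8.01 ≥ 1.73 ✓.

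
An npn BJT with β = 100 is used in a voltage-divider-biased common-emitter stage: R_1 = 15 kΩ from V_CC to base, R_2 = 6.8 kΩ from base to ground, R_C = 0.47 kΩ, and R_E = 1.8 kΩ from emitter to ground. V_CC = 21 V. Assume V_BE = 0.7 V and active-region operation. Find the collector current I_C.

I_C ≈ 3.1 mA

Thevenize the base divider: V_Th = V_CC·R_2/(R_1+R_2) = 21×6.8/21.8 = 6.55 V, R_Th = R_1‖R_2 = 4.68 kΩ.
Base-emitter loop: V_Th = I_B·R_Th + V_BE + (β+1)I_B·R_E, so I_B = (6.55 − 0.7) / (4.68 + 101×1.8) = 0.0314 mA.
I_C = β·I_B = 100×0.0314 = 3.14 mA, and I_E = (β+1)I_B = 3.17 mA.
V_CE = V_CC − I_C·R_C − I_E·R_E = 21 − 3.14×0.47 − 3.17×1.8 = 13.8 V.
V_CE = 13.8 V > 0.2 V confirms active-region operation.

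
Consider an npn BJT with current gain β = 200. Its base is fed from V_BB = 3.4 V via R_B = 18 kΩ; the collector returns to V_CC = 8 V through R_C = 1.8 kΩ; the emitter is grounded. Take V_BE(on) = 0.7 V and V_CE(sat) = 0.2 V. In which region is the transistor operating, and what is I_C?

Assume active: I_B = (3.4 − 0.7)/18 = 0.15 mA, giving I_C = β·I_B = 30 mA.
But then V_CE = 8 − 30×1.8 = -46 V < V_CE(sat) = 0.2 V — impossible in the active region.
So the transistor is saturated. With V_CE = 0.2 V, I_C = (V_CC − 0.2)/R_C = 7.8/1.8 = 4.33 mA.
Check: β·I_B = 30 mA > I_C = 4.33 mA, confirming saturation.

saturation; I_C ≈ 4.3 mA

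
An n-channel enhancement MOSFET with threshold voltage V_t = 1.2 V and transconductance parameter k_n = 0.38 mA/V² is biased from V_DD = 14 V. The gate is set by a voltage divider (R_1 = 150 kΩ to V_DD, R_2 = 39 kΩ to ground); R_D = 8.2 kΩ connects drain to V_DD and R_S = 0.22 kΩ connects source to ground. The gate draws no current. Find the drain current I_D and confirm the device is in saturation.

V_G = V_DD·R_2/(R_1+R_2) = 14×39/189 = 2.89 V.
Assume saturation: I_D = (k_n/2)(V_GS − V_t)² with V_GS = V_G − I_D·R_S = 2.89 − 0.22·I_D.
Substituting gives 0.0092·I_D² − 1.14·I_D + 0.542 = 0, with roots I_D = 0.477 or 124 mA.
The root I_D = 124 mA gives V_GS = -24.3 V ≤ V_t, so take I_D = 0.477 mA.
Then V_GS = 2.78 V and V_DS = V_DD − I_D(R_D+R_S) = 14 − 0.477×8.42 = 9.99 V.
Saturation requires V_DS ≥ V_GS − V_t = 1.58 V; 9.99 ≥ 1.58 ✓.

I_D ≈ 0.48 mA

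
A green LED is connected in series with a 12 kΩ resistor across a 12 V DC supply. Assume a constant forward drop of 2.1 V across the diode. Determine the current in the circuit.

KVL around the loop: 12 = V_D + I·R = 2.1 + I × 12 kΩ.
So I = (12 − 2.1) / 12 kΩ = 9.9 / 12 = 0.825 mA.

I ≈ 0.83 mA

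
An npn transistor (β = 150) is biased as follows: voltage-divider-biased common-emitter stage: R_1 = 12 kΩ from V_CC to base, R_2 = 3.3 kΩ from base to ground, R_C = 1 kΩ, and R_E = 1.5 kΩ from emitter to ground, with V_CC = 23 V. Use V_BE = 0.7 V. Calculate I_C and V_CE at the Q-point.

I_C ≈ 2.8 mA, V_CE ≈ 16 V

Thevenize the base divider: V_Th = V_CC·R_2/(R_1+R_2) = 23×3.3/15.3 = 4.96 V, R_Th = R_1‖R_2 = 2.59 kΩ.
Base-emitter loop: V_Th = I_B·R_Th + V_BE + (β+1)I_B·R_E, so I_B = (4.96 − 0.7) / (2.59 + 151×1.5) = 0.0186 mA.
I_C = β·I_B = 150×0.0186 = 2.79 mA, and I_E = (β+1)I_B = 2.81 mA.
V_CE = V_CC − I_C·R_C − I_E·R_E = 23 − 2.79×1 − 2.81×1.5 = 16 V.
V_CE = 16 V > 0.2 V confirms active-region operation.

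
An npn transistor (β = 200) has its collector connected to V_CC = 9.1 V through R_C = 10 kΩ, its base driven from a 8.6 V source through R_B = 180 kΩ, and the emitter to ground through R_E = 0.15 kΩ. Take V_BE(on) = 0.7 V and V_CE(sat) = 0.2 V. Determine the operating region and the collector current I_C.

saturation; I_C ≈ 0.88 mA

Assume active: I_B = (8.6 − 0.7)/(180 + 201×0.15) = 0.0376 mA, I_C = β·I_B = 7.52 mA.
Then V_CE = 9.1 − 7.52×10 − 7.56×0.15 = -67.2 V < 0.2 V — the active assumption fails.
Re-solve with V_CE = 0.2 V. KCL at the emitter: V_E/R_E = (V_BB−0.7−V_E)/R_B + (V_CC−0.2−V_E)/R_C, giving V_E = 0.138 V.
I_C = (V_CC − 0.2 − V_E)/R_C = (8.9 − 0.138)/10 = 0.876 mA.
Check: I_B = (7.9 − 0.138)/180 = 0.0431 mA, and β·I_B = 8.62 mA > I_C, confirming saturation.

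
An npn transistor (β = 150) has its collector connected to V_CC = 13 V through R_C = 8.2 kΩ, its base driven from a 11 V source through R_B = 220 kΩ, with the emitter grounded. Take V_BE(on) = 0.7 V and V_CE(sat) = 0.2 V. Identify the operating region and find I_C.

Assume active: I_B = (11 − 0.7)/220 = 0.0468 mA, giving I_C = β·I_B = 7.02 mA.
But then V_CE = 13 − 7.02×8.2 = -44.6 V < V_CE(sat) = 0.2 V — impossible in the active region.
So the transistor is saturated. With V_CE = 0.2 V, I_C = (V_CC − 0.2)/R_C = 12.8/8.2 = 1.56 mA.
Check: β·I_B = 7.02 mA > I_C = 1.56 mA, confirming saturation.

saturation; I_C ≈ 1.6 mA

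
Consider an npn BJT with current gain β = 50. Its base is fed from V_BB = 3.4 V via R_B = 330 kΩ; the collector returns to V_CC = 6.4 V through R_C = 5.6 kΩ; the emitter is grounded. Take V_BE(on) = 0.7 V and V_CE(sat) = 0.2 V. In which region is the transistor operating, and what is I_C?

active; I_C ≈ 0.41 mA

Assume active. Base-emitter loop: I_B = (V_BB − V_BE)/R_B = (3.4 − 0.7)/330 = 0.00818 mA.
I_C = β·I_B = 50×0.00818 = 0.409 mA.
V_CE = V_CC − I_C·R_C = 6.4 − 0.409×5.6 = 4.11 V > V_CE(sat), so the active-region assumption holds.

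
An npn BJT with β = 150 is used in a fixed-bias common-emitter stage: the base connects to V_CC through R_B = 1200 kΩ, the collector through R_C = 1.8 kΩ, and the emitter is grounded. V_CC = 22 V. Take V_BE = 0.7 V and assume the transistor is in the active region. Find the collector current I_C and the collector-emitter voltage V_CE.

Base loop: V_CC = I_B·R_B + V_BE, so I_B = (22 − 0.7)/1200 kΩ = 0.0178 mA.
In the active region I_C = β·I_B = 150 × 0.0178 = 2.66 mA.
Collector loop: V_CE = V_CC − I_C·R_C = 22 − 2.66×1.8 = 17.2 V.
Since V_CE = 17.2 V > V_CE(sat) ≈ 0.2 V, the transistor is in the active region as assumed.

I_C ≈ 2.7 mA, V_CE ≈ 17 V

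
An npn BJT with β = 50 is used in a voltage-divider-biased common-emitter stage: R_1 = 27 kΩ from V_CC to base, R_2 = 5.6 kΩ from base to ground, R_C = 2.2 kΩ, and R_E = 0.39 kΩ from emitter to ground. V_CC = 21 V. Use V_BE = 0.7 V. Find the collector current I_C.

I_C ≈ 5.9 mA

Thevenize the base divider: V_Th = V_CC·R_2/(R_1+R_2) = 21×5.6/32.6 = 3.61 V, R_Th = R_1‖R_2 = 4.64 kΩ.
Base-emitter loop: V_Th = I_B·R_Th + V_BE + (β+1)I_B·R_E, so I_B = (3.61 − 0.7) / (4.64 + 51×0.39) = 0.119 mA.
I_C = β·I_B = 50×0.119 = 5.93 mA, and I_E = (β+1)I_B = 6.05 mA.
V_CE = V_CC − I_C·R_C − I_E·R_E = 21 − 5.93×2.2 − 6.05×0.39 = 5.6 V.
V_CE = 5.6 V > 0.2 V confirms active-region operation.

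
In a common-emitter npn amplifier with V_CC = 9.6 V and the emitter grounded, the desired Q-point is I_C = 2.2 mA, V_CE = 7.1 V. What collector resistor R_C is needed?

Collector loop: V_CC = I_C·R_C + V_CE.
R_C = (V_CC − V_CE)/I_C = (9.6 − 7.1)/2.2 = 1.14 kΩ.

R_C ≈ 1.1 kΩ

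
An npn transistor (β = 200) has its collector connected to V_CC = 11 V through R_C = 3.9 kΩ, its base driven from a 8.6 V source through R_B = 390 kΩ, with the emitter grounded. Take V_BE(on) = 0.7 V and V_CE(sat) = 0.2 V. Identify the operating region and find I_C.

Assume active: I_B = (8.6 − 0.7)/390 = 0.0203 mA, giving I_C = β·I_B = 4.05 mA.
But then V_CE = 11 − 4.05×3.9 = -4.8 V < V_CE(sat) = 0.2 V — impossible in the active region.
So the transistor is saturated. With V_CE = 0.2 V, I_C = (V_CC − 0.2)/R_C = 10.8/3.9 = 2.77 mA.
Check: β·I_B = 4.05 mA > I_C = 2.77 mA, confirming saturation.

saturation; I_C ≈ 2.8 mA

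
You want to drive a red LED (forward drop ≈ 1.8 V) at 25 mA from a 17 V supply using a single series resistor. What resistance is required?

The resistor drops V_S − V_D = 17 − 1.8 = 15.2 V at 25 mA.
R = 15.2 V / 25 mA = 0.608 kΩ.

R ≈ 0.61 kΩ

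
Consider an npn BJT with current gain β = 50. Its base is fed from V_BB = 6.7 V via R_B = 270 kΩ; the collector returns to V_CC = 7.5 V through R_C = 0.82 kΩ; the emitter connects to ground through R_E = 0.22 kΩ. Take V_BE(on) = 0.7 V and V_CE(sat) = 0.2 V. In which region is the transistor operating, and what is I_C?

Assume active. Base-emitter loop: I_B = (V_BB − V_BE)/(R_B + (β+1)R_E) = (6.7 − 0.7)/(270 + 51×0.22) = 0.0213 mA.
I_C = β·I_B = 50×0.0213 = 1.07 mA.
V_CE = V_CC − I_C·R_C − I_E·R_E = 7.5 − 1.07×0.82 − 1.09×0.22 = 6.39 V > V_CE(sat), so the active-region assumption holds.

active; I_C ≈ 1.1 mA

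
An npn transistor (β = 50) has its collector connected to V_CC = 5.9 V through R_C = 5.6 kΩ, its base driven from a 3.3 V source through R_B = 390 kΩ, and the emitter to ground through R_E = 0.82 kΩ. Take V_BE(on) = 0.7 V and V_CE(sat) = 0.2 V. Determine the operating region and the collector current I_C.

Assume active. Base-emitter loop: I_B = (V_BB − V_BE)/(R_B + (β+1)R_E) = (3.3 − 0.7)/(390 + 51×0.82) = 0.00602 mA.
I_C = β·I_B = 50×0.00602 = 0.301 mA.
V_CE = V_CC − I_C·R_C − I_E·R_E = 5.9 − 0.301×5.6 − 0.307×0.82 = 3.96 V > V_CE(sat), so the active-region assumption holds.

active; I_C ≈ 0.3 mA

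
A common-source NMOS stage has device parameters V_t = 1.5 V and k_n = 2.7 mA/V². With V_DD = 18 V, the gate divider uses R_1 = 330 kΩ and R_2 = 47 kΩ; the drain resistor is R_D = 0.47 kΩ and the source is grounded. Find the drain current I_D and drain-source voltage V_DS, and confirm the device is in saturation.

V_G = V_DD·R_2/(R_1+R_2) = 18×47/377 = 2.24 V. With the source grounded, V_GS = V_G = 2.24 V.
Assume saturation: I_D = (k_n/2)(V_GS − V_t)² = (2.7/2)×(2.24 − 1.5)² = 1.35×0.744² = 0.747 mA.
V_DS = V_DD − I_D·R_D = 18 − 0.747×0.47 = 17.6 V.
Saturation requires V_DS ≥ V_GS − V_t = 0.744 V; 17.6 ≥ 0.744 ✓.

I_D ≈ 0.75 mA, V_DS ≈ 18 V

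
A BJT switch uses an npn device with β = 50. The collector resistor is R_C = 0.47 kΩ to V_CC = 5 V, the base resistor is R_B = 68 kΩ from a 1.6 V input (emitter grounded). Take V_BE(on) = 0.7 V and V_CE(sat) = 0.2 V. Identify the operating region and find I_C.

active; I_C ≈ 0.66 mA

Assume active. Base-emitter loop: I_B = (V_BB − V_BE)/R_B = (1.6 − 0.7)/68 = 0.0132 mA.
I_C = β·I_B = 50×0.0132 = 0.662 mA.
V_CE = V_CC − I_C·R_C = 5 − 0.662×0.47 = 4.69 V > V_CE(sat), so the active-region assumption holds.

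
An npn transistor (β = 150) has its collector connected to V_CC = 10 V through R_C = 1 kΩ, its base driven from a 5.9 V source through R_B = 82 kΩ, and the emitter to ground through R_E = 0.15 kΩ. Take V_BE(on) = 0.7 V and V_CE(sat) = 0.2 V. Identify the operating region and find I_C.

active; I_C ≈ 7.5 mA

Assume active. Base-emitter loop: I_B = (V_BB − V_BE)/(R_B + (β+1)R_E) = (5.9 − 0.7)/(82 + 151×0.15) = 0.0497 mA.
I_C = β·I_B = 150×0.0497 = 7.45 mA.
V_CE = V_CC − I_C·R_C − I_E·R_E = 10 − 7.45×1 − 7.5×0.15 = 1.42 V > V_CE(sat), so the active-region assumption holds.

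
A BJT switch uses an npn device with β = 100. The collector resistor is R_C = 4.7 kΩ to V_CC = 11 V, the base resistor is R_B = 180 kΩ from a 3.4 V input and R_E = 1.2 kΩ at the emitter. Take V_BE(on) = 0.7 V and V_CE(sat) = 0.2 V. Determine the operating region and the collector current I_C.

Assume active. Base-emitter loop: I_B = (V_BB − V_BE)/(R_B + (β+1)R_E) = (3.4 − 0.7)/(180 + 101×1.2) = 0.00896 mA.
I_C = β·I_B = 100×0.00896 = 0.896 mA.
V_CE = V_CC − I_C·R_C − I_E·R_E = 11 − 0.896×4.7 − 0.905×1.2 = 5.7 V > V_CE(sat), so the active-region assumption holds.

active; I_C ≈ 0.9 mA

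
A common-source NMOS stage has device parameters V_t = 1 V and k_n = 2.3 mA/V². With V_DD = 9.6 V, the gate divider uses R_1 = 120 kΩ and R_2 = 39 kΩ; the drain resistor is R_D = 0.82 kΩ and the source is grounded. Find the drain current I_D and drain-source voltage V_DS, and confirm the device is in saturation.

V_G = V_DD·R_2/(R_1+R_2) = 9.6×39/159 = 2.35 V. With the source grounded, V_GS = V_G = 2.35 V.
Assume saturation: I_D = (k_n/2)(V_GS − V_t)² = (2.3/2)×(2.35 − 1)² = 1.15×1.35² = 2.11 mA.
V_DS = V_DD − I_D·R_D = 9.6 − 2.11×0.82 = 7.87 V.
Saturation requires V_DS ≥ V_GS − V_t = 1.35 V; 7.87 ≥ 1.35 ✓.

I_D ≈ 2.1 mA, V_DS ≈ 7.9 V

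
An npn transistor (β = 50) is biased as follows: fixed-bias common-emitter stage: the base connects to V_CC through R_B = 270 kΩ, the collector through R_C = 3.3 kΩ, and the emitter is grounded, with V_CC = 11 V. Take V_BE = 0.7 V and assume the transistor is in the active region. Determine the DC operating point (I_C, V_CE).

I_C ≈ 1.9 mA, V_CE ≈ 4.7 V

Base loop: V_CC = I_B·R_B + V_BE, so I_B = (11 − 0.7)/270 kΩ = 0.0381 mA.
In the active region I_C = β·I_B = 50 × 0.0381 = 1.91 mA.
Collector loop: V_CE = V_CC − I_C·R_C = 11 − 1.91×3.3 = 4.71 V.
Since V_CE = 4.71 V > V_CE(sat) ≈ 0.2 V, the transistor is in the active region as assumed.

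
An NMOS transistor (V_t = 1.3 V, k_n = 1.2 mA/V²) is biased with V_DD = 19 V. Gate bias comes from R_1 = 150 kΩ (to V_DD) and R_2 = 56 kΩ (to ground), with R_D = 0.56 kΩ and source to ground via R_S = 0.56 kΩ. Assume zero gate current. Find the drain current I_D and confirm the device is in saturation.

V_G = V_DD·R_2/(R_1+R_2) = 19×56/206 = 5.17 V.
Assume saturation: I_D = (k_n/2)(V_GS − V_t)² with V_GS = V_G − I_D·R_S = 5.17 − 0.56·I_D.
Substituting gives 0.188·I_D² − 3.6·I_D + 8.96 = 0, with roots I_D = 2.95 or 16.2 mA.
The root I_D = 16.2 mA gives V_GS = -3.89 V ≤ V_t, so take I_D = 2.95 mA.
Then V_GS = 3.52 V and V_DS = V_DD − I_D(R_D+R_S) = 19 − 2.95×1.12 = 15.7 V.
Saturation requires V_DS ≥ V_GS − V_t = 2.22 V; 15.7 ≥ 2.22 ✓.

I_D ≈ 2.9 mA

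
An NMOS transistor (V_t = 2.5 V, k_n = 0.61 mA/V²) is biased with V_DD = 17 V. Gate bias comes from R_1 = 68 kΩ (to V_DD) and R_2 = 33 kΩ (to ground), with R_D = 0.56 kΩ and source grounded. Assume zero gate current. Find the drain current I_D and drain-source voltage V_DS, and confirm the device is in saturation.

I_D ≈ 2.8 mA, V_DS ≈ 15 V

V_G = V_DD·R_2/(R_1+R_2) = 17×33/101 = 5.55 V. With the source grounded, V_GS = V_G = 5.55 V.
Assume saturation: I_D = (k_n/2)(V_GS − V_t)² = (0.61/2)×(5.55 − 2.5)² = 0.305×3.05² = 2.85 mA.
V_DS = V_DD − I_D·R_D = 17 − 2.85×0.56 = 15.4 V.
Saturation requires V_DS ≥ V_GS − V_t = 3.05 V; 15.4 ≥ 3.05 ✓.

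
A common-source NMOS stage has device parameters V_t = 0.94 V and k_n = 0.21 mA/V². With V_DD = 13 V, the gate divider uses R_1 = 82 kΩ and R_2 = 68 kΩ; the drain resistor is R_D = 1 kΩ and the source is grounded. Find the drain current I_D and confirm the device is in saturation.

I_D ≈ 2.6 mA

V_G = V_DD·R_2/(R_1+R_2) = 13×68/150 = 5.89 V. With the source grounded, V_GS = V_G = 5.89 V.
Assume saturation: I_D = (k_n/2)(V_GS − V_t)² = (0.21/2)×(5.89 − 0.94)² = 0.105×4.95² = 2.58 mA.
V_DS = V_DD − I_D·R_D = 13 − 2.58×1 = 10.4 V.
Saturation requires V_DS ≥ V_GS − V_t = 4.95 V; 10.4 ≥ 4.95 ✓.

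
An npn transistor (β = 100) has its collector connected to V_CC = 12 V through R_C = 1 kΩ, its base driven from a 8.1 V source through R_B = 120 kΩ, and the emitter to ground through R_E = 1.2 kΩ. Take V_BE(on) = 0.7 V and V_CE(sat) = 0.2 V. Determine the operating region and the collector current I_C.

Assume active. Base-emitter loop: I_B = (V_BB − V_BE)/(R_B + (β+1)R_E) = (8.1 − 0.7)/(120 + 101×1.2) = 0.0307 mA.
I_C = β·I_B = 100×0.0307 = 3.07 mA.
V_CE = V_CC − I_C·R_C − I_E·R_E = 12 − 3.07×1 − 3.1×1.2 = 5.21 V > V_CE(sat), so the active-region assumption holds.

active; I_C ≈ 3.1 mA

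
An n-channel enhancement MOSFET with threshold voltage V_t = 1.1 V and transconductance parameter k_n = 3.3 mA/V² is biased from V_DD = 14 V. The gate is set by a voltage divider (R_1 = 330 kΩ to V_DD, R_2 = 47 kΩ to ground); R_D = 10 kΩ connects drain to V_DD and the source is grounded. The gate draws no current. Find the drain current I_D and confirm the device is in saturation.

V_G = V_DD·R_2/(R_1+R_2) = 14×47/377 = 1.75 V. With the source grounded, V_GS = V_G = 1.75 V.
Assume saturation: I_D = (k_n/2)(V_GS − V_t)² = (3.3/2)×(1.75 − 1.1)² = 1.65×0.645² = 0.687 mA.
V_DS = V_DD − I_D·R_D = 14 − 0.687×10 = 7.13 V.
Saturation requires V_DS ≥ V_GS − V_t = 0.645 V; 7.13 ≥ 0.645 ✓.

I_D ≈ 0.69 mA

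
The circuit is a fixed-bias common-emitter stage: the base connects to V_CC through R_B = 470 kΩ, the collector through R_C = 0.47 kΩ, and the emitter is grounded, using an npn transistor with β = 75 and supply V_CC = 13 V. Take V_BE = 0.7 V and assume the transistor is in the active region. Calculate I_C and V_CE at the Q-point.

I_C ≈ 2 mA, V_CE ≈ 12 V

Base loop: V_CC = I_B·R_B + V_BE, so I_B = (13 − 0.7)/470 kΩ = 0.0262 mA.
In the active region I_C = β·I_B = 75 × 0.0262 = 1.96 mA.
Collector loop: V_CE = V_CC − I_C·R_C = 13 − 1.96×0.47 = 12.1 V.
Since V_CE = 12.1 V > V_CE(sat) ≈ 0.2 V, the transistor is in the active region as assumed.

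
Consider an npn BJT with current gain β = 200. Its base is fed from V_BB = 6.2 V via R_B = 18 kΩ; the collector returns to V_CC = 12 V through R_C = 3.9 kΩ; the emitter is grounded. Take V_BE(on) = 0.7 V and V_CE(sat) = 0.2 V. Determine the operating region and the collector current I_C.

saturation; I_C ≈ 3 mA

Assume active: I_B = (6.2 − 0.7)/18 = 0.306 mA, giving I_C = β·I_B = 61.1 mA.
But then V_CE = 12 − 61.1×3.9 = -226 V < V_CE(sat) = 0.2 V — impossible in the active region.
So the transistor is saturated. With V_CE = 0.2 V, I_C = (V_CC − 0.2)/R_C = 11.8/3.9 = 3.03 mA.
Check: β·I_B = 61.1 mA > I_C = 3.03 mA, confirming saturation.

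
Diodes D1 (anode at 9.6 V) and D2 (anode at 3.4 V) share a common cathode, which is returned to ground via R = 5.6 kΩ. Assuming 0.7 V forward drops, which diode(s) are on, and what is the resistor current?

Assume both conduct. Then node N would need to be at both 9.6−0.7 = 8.9 V and 3.4−0.7 = 2.7 V, which is impossible.
Assume only D1 conducts: V_N = 9.6 − 0.7 = 8.9 V, so I_R = 8.9/5.6 = 1.59 mA.
Check D2: its anode-to-cathode voltage is 3.4 − 8.9 = -5.5 V < 0.7 V, so it is off. The assumption is consistent.

Only D1 conducts; I_R ≈ 1.6 mA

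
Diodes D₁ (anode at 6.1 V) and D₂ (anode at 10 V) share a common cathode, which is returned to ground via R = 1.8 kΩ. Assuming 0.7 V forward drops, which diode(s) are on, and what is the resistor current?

Only D₂ conducts; I_R ≈ 5.2 mA

Assume both conduct. Then node N would need to be at both 6.1−0.7 = 5.4 V and 10−0.7 = 9.3 V, which is impossible.
Assume only D₂ conducts: V_N = 10 − 0.7 = 9.3 V, so I_R = 9.3/1.8 = 5.17 mA.
Check D₁: its anode-to-cathode voltage is 6.1 − 9.3 = -3.2 V < 0.7 V, so it is off. The assumption is consistent.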